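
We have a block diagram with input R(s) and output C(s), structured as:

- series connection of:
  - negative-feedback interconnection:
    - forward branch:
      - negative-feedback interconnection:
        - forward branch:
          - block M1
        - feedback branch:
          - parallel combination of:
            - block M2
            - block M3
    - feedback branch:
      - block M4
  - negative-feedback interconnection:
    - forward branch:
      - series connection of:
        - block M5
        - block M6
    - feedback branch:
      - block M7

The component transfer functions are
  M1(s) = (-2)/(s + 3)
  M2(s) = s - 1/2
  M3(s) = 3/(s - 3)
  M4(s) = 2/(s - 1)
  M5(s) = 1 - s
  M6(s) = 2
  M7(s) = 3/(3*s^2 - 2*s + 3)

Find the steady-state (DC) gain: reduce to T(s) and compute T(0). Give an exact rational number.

Step 1: parallel reduction of M2, M3 -> (2*s^2 - 7*s + 9)/(2*s - 6)
Step 2: feedback reduction of M1, (M2+M3) -> (2*s - 6)/(s^2 - 7*s + 18)
Step 3: close the feedback loop around [M1/(1+M1*(M2+M3))], M4 -> (2*s^2 - 8*s + 6)/(s^3 - 8*s^2 + 29*s - 30)
Step 4: multiply M5, M6 (series) -> 2 - 2*s
Step 5: close the feedback loop around (M5*M6), M7 -> (-6*s^3 + 10*s^2 - 10*s + 6)/(3*s^2 - 8*s + 9)
Step 6: series reduction of [[M1/(1+M1*(M2+M3))]/(1+[M1/(1+M1*(M2+M3))]*M4)], [(M5*M6)/(1+(M5*M6)*M7)] -> (-12*s^5 + 68*s^4 - 136*s^3 + 152*s^2 - 108*s + 36)/(3*s^5 - 32*s^4 + 160*s^3 - 394*s^2 + 501*s - 270)
The step-6 result is T(s). Setting s = 0: T(0) = 36/(-270) = -2/15.

Final answer: -2/15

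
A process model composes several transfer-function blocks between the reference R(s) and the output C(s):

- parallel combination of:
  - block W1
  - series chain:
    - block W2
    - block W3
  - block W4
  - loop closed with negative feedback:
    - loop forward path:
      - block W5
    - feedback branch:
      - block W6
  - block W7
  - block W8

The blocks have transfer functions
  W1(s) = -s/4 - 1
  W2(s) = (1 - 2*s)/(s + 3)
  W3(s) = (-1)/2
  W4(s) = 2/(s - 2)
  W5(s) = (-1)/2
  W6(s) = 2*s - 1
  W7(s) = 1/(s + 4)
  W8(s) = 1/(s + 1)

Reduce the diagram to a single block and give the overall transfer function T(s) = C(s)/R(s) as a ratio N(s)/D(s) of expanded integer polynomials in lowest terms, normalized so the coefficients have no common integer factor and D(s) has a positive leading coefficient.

Step 1. reduce the series chain W2, W3 gives (2*s - 1)/(2*s + 6)
Step 2. close the feedback loop around W5, W6 gives 1/(2*s - 3)
Step 3. add W1, (W2*W3), W4, [W5/(1+W5*W6)], W7, W8 (parallel); the result is T(s) itself (integer coefficients, no common factor, positive leading denominator coefficient)

Hence the answer: (-2*s^6 - 9*s^5 + 20*s^4 + 179*s^3 + 248*s^2 - 624*s - 360)/(8*s^5 + 36*s^4 - 48*s^3 - 244*s^2 + 120*s + 288)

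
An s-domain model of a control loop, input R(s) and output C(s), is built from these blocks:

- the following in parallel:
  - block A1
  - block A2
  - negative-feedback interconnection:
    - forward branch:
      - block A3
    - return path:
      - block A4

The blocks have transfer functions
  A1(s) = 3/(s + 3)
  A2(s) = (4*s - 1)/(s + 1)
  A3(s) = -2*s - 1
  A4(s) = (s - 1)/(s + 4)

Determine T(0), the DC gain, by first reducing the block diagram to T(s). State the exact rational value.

(1) collapse the loop (A3 forward, A4 return) = (2*s^2 + 9*s + 4)/(2*s^2 - 2*s - 5)
(2) combine A1, A2, [A3/(1+A3*A4)] in parallel = (10*s^4 + 37*s^3 - 2*s^2 - 27*s + 12)/(2*s^4 + 6*s^3 - 7*s^2 - 26*s - 15)
DC gain: substitute s = 0 into T(s) from step 2: T(0) = 12/(-15) = -4/5.

Hence the answer: -4/5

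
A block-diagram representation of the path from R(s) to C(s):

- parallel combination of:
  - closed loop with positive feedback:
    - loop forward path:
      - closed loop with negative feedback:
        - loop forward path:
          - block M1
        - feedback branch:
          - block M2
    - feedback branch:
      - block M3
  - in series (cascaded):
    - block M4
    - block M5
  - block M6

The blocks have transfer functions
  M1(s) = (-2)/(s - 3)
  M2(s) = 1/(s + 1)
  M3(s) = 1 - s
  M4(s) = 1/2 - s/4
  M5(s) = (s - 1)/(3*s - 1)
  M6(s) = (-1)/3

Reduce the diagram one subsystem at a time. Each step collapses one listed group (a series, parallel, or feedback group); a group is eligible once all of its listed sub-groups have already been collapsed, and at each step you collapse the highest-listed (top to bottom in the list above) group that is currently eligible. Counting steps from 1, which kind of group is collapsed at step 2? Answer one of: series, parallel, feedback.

Step 1 - close the feedback loop around M1, M2
Step 2 - reduce the feedback loop with forward [M1/(1+M1*M2)] and return M3
Step 3 - series reduction of M4, M5
Step 4 - sum the parallel branches [[M1/(1+M1*M2)]/(1-[M1/(1+M1*M2)]*M3)], (M4*M5), M6
At step 2 the group reduced is feedback.

Hence the answer: feedback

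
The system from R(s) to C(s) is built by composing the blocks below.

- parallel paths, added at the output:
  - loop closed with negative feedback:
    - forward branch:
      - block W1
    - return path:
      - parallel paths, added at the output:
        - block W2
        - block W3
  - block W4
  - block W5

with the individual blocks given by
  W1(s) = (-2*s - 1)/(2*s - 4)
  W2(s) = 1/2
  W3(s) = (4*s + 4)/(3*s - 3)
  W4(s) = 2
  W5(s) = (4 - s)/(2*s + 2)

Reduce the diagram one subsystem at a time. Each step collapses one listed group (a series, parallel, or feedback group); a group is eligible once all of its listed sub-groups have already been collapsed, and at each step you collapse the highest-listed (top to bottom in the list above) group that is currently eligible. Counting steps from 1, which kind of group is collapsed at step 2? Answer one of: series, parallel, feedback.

Step 1. sum the parallel branches W2, W3
Step 2. apply the feedback formula to W1, (W2+W3)
Step 3. sum the parallel branches [W1/(1+W1*(W2+W3))], W4, W5
At step 2 the group reduced is feedback.

Hence the answer: feedback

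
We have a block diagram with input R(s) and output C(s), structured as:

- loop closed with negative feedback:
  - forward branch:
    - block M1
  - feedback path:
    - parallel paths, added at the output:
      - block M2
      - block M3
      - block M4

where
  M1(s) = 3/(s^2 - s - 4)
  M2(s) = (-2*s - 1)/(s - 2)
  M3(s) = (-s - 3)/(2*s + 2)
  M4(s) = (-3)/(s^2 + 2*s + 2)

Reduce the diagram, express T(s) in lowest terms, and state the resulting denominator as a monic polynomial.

Step 1: sum the parallel branches M2, M3, M4, giving (-5*s^4 - 17*s^3 - 26*s^2 + 20)/(2*s^4 + 2*s^3 - 4*s^2 - 12*s - 8)
Step 2: feedback reduction of M1, (M2+M3+M4), giving (6*s^4 + 6*s^3 - 12*s^2 - 36*s - 24)/(2*s^6 - 29*s^4 - 67*s^3 - 58*s^2 + 56*s + 92)
T(s) is the step-2 result (common factors already cancelled). Leading coefficient of the denominator: 2. Divide through by 2 for the monic polynomial.

Hence the answer: s^6 - 29*s^4/2 - 67*s^3/2 - 29*s^2 + 28*s + 46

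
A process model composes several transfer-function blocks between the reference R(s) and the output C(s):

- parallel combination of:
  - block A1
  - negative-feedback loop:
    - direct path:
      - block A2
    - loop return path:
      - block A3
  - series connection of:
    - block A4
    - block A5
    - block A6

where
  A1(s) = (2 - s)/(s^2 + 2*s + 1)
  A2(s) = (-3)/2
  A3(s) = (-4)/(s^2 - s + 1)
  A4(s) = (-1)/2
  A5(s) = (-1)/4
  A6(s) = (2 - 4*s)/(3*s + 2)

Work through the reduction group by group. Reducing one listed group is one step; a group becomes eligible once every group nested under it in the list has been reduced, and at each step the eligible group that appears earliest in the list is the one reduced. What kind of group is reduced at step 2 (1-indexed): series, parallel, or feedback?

Answer: series

Working:
(1) apply the feedback formula to A2, A3
(2) multiply A4, A5, A6 (series)
(3) parallel reduction of A1, [A2/(1+A2*A3)], (A4*A5*A6)
The group at step 2 is a series group.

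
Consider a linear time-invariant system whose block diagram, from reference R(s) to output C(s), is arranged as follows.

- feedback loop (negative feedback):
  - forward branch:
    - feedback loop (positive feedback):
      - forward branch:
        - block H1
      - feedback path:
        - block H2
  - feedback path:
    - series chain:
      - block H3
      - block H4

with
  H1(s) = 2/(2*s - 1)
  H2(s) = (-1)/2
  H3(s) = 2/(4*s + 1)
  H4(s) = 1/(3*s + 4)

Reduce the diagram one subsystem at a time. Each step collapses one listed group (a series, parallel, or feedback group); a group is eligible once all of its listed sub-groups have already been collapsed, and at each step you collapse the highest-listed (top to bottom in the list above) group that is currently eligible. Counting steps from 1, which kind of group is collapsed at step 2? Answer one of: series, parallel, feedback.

1. feedback reduction of H1, H2
2. cascade H3, H4
3. reduce the feedback loop with forward [H1/(1-H1*H2)] and return (H3*H4)
At step 2 the group reduced is series.

Answer: series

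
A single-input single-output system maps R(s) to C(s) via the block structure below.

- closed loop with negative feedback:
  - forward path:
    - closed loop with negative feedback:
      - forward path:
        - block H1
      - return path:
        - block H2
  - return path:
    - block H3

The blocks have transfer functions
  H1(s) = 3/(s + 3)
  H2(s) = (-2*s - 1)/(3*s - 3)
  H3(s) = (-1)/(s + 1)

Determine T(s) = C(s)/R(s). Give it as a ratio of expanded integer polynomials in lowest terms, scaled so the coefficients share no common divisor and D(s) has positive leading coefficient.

The answer is (3*s^2 - 3)/(s^3 + s^2 - 7*s - 1).

Reasoning:
Step 1. feedback reduction of H1, H2 = (3*s - 3)/(s^2 - 4)
Step 2. collapse the loop ([H1/(1+H1*H2)] forward, H3 return), which is the overall transfer function T(s) = C(s)/R(s) in lowest terms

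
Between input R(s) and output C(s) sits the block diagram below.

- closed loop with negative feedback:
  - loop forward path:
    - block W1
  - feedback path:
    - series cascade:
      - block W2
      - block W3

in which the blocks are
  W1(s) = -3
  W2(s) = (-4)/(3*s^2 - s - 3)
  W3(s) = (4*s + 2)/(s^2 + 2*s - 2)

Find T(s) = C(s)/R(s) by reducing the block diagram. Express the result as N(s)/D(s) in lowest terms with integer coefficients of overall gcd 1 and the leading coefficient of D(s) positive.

Step 1 - series reduction of W2, W3, giving (-16*s - 8)/(3*s^4 + 5*s^3 - 11*s^2 - 4*s + 6)
Step 2 - collapse the loop (W1 forward, (W2*W3) return) - this is the overall T(s), already in the required normalized form

Hence the answer: (-9*s^4 - 15*s^3 + 33*s^2 + 12*s - 18)/(3*s^4 + 5*s^3 - 11*s^2 + 44*s + 30)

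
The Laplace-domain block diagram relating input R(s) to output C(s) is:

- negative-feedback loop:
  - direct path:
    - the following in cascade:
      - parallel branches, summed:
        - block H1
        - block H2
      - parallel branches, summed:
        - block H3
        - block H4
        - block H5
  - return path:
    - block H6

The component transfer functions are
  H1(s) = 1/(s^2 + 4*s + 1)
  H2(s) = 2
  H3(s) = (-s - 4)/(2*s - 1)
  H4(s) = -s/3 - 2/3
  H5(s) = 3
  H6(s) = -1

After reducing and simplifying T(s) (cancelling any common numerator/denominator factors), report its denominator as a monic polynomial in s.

(1) add H1, H2 (parallel): (2*s^2 + 8*s + 3)/(s^2 + 4*s + 1)
(2) sum the parallel branches H3, H4, H5: (-2*s^2 + 12*s - 19)/(6*s - 3)
(3) cascade (H1+H2), (H3+H4+H5): (-4*s^4 + 8*s^3 + 52*s^2 - 116*s - 57)/(6*s^3 + 21*s^2 - 6*s - 3)
(4) collapse the loop (((H1+H2)*(H3+H4+H5)) forward, H6 return): (-4*s^4 + 8*s^3 + 52*s^2 - 116*s - 57)/(4*s^4 - 2*s^3 - 31*s^2 + 110*s + 54)
T(s) is the step-4 result (common factors already cancelled). Leading coefficient of the denominator: 4. Divide through by 4 for the monic polynomial.

Hence the answer: s^4 - s^3/2 - 31*s^2/4 + 55*s/2 + 27/2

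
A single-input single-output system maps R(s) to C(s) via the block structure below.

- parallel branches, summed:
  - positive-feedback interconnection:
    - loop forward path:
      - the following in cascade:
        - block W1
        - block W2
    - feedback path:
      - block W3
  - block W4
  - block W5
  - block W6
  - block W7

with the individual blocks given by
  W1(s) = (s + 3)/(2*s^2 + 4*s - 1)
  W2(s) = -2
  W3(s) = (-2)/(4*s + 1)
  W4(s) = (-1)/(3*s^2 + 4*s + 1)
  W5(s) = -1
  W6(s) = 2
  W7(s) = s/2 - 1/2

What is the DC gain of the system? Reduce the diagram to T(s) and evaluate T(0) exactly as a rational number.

Step 1: series reduction of W1, W2 -> (-2*s - 6)/(2*s^2 + 4*s - 1)
Step 2: feedback reduction of (W1*W2), W3 -> (-8*s^2 - 26*s - 6)/(8*s^3 + 18*s^2 - 4*s - 13)
Step 3: reduce the parallel group [(W1*W2)/(1-(W1*W2)*W3)], W4, W5, W6, W7 -> (24*s^6 + 110*s^5 + 106*s^4 - 205*s^3 - 389*s^2 - 161*s + 1)/(48*s^5 + 172*s^4 + 136*s^3 - 74*s^2 - 112*s - 26)
Evaluating the step-3 result (the overall T(s)) at s = 0 gives T(0) = 1/(-26) = -1/26.

Hence the answer: -1/26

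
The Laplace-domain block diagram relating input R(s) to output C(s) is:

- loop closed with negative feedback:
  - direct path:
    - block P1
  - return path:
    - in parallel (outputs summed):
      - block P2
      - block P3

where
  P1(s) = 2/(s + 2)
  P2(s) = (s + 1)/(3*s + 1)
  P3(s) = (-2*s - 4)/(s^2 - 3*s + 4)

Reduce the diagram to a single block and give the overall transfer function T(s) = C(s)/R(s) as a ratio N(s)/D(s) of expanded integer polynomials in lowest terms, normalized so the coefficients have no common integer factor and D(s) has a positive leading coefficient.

Step 1 - reduce the parallel group P2, P3 gives (s^3 - 8*s^2 - 13*s)/(3*s^3 - 8*s^2 + 9*s + 4)
Step 2 - apply the feedback formula to P1, (P2+P3) - this is the overall T(s), already in the required normalized form

Answer: (6*s^3 - 16*s^2 + 18*s + 8)/(3*s^4 - 23*s^2 - 4*s + 8)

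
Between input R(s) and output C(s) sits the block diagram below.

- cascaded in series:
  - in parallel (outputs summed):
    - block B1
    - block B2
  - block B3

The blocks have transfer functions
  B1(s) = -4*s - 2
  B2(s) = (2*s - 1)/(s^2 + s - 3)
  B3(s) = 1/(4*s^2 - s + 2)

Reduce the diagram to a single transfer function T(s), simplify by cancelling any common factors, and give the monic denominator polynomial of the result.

[1] combine B1, B2 in parallel -> (-4*s^3 - 6*s^2 + 12*s + 5)/(s^2 + s - 3)
[2] multiply (B1+B2), B3 (series) -> (-4*s^3 - 6*s^2 + 12*s + 5)/(4*s^4 + 3*s^3 - 11*s^2 + 5*s - 6)
No further cancellation is possible in the step-2 result, so that is T(s). Its denominator becomes monic after dividing by the leading coefficient 4.

Hence the answer: s^4 + 3*s^3/4 - 11*s^2/4 + 5*s/4 - 3/2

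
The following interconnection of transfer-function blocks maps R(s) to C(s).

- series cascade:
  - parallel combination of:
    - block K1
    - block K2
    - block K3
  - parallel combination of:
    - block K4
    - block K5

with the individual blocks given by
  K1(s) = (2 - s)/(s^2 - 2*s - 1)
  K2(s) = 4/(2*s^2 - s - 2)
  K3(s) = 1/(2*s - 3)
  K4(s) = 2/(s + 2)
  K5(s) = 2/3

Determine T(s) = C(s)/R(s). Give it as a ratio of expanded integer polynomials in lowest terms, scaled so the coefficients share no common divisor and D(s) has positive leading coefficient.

Answer: (-4*s^5 + 18*s^4 + 100*s^3 - 424*s^2 + 182*s + 260)/(12*s^6 - 24*s^5 - 63*s^4 + 114*s^3 + 63*s^2 - 84*s - 36)

Working:
(1) combine K1, K2, K3 in parallel, giving (-2*s^4 + 19*s^3 - 45*s^2 + 13*s + 26)/(4*s^5 - 16*s^4 + 11*s^3 + 16*s^2 - 11*s - 6)
(2) parallel reduction of K4, K5, giving (2*s + 10)/(3*s + 6)
(3) cascade (K1+K2+K3), (K4+K5) - this is the overall T(s), already in the required normalized form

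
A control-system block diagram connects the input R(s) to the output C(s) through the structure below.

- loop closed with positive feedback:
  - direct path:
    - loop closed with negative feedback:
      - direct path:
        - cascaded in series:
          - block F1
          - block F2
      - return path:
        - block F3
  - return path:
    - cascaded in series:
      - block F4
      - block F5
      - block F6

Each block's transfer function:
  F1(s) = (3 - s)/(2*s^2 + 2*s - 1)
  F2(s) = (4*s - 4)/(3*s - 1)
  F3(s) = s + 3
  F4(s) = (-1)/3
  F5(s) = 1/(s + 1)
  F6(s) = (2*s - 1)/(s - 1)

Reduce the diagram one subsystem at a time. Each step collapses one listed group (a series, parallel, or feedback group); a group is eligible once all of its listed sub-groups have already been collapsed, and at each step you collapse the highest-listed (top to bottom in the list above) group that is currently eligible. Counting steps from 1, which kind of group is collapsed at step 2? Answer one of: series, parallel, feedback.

Reducing step by step:

[1] reduce the series chain F1, F2
[2] apply the feedback formula to (F1*F2), F3
[3] multiply F4, F5, F6 (series)
[4] feedback reduction of [(F1*F2)/(1+(F1*F2)*F3)], (F4*F5*F6)
So the answer for step 2 is feedback.

Answer: feedback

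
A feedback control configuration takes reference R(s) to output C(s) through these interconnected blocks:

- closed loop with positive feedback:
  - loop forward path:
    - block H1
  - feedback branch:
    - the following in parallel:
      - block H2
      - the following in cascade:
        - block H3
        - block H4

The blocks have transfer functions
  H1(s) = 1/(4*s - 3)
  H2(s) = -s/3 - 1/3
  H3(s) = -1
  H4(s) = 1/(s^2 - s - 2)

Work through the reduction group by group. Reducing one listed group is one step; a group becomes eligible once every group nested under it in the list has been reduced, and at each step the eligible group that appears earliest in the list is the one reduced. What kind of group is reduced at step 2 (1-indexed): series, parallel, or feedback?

Reducing step by step:

(1) combine H3, H4 in series
(2) sum the parallel branches H2, (H3*H4)
(3) close the feedback loop around H1, (H2+(H3*H4))
The group at step 2 is a parallel group.

Answer: parallel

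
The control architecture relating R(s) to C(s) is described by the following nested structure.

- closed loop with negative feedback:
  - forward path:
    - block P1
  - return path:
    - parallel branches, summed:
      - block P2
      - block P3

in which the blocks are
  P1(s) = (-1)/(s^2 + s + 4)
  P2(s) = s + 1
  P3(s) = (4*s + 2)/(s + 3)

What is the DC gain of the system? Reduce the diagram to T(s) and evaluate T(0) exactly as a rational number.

First reduce the diagram to T(s).

1. combine P2, P3 in parallel; result (s^2 + 8*s + 5)/(s + 3)
2. collapse the loop (P1 forward, (P2+P3) return); result (-s - 3)/(s^3 + 3*s^2 - s + 7)
DC gain: substitute s = 0 into T(s) from step 2: T(0) = -3/7.

Answer: -3/7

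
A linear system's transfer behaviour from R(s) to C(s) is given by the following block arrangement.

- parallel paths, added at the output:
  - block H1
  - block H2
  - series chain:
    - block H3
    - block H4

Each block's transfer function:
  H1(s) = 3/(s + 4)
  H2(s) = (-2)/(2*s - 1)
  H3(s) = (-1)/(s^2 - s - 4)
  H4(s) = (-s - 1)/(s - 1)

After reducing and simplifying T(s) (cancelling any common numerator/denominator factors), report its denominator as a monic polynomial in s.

(1) combine H3, H4 in series gives (s + 1)/(s^3 - 2*s^2 - 3*s + 4)
(2) parallel reduction of H1, H2, (H3*H4) gives (4*s^4 - 17*s^3 + 19*s^2 + 52*s - 48)/(2*s^5 + 3*s^4 - 24*s^3 - 5*s^2 + 40*s - 16)
The result of step 2 is T(s) in lowest terms. Its denominator has leading coefficient 2; dividing the denominator through by 2 makes it monic.

Hence the answer: s^5 + 3*s^4/2 - 12*s^3 - 5*s^2/2 + 20*s - 8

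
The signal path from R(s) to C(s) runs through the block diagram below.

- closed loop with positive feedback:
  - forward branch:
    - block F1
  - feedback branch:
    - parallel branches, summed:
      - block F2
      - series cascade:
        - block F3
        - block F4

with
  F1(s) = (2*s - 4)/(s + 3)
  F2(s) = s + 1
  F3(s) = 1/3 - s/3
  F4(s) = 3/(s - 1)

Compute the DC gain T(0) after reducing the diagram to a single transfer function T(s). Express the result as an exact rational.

First reduce the diagram to T(s).

[1] reduce the series chain F3, F4: -1
[2] parallel reduction of F2, (F3*F4): s
[3] collapse the loop (F1 forward, (F2+(F3*F4)) return): (4 - 2*s)/(2*s^2 - 5*s - 3)
Evaluating the step-3 result (the overall T(s)) at s = 0 gives T(0) = 4/(-3) = -4/3.

Answer: -4/3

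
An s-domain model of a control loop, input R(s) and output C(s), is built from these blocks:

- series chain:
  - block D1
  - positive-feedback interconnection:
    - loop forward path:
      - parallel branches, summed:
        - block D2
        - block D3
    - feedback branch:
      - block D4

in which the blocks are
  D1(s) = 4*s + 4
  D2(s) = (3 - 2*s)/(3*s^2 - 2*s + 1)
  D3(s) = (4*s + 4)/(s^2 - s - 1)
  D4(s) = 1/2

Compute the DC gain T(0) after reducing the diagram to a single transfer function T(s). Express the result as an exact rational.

The answer is -8/3.

Reasoning:
Step 1: sum the parallel branches D2, D3 gives (10*s^3 + 9*s^2 - 5*s + 1)/(3*s^4 - 5*s^3 + s - 1)
Step 2: apply the feedback formula to (D2+D3), D4 gives (20*s^3 + 18*s^2 - 10*s + 2)/(6*s^4 - 20*s^3 - 9*s^2 + 7*s - 3)
Step 3: multiply D1, [(D2+D3)/(1-(D2+D3)*D4)] (series) gives (80*s^4 + 152*s^3 + 32*s^2 - 32*s + 8)/(6*s^4 - 20*s^3 - 9*s^2 + 7*s - 3)
The step-3 result is T(s). Setting s = 0: T(0) = 8/(-3) = -8/3.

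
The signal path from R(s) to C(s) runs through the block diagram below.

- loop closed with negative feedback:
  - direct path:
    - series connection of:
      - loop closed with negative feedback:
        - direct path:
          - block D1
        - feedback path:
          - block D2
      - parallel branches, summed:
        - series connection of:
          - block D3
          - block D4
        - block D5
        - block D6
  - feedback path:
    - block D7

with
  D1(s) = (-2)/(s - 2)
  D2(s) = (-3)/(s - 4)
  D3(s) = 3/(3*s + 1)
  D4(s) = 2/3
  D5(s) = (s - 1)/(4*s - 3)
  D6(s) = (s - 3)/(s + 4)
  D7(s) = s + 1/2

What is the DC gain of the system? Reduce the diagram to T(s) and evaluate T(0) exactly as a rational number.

First reduce the diagram to T(s).

(1) collapse the loop (D1 forward, D2 return): (8 - 2*s)/(s^2 - 6*s + 14)
(2) multiply D3, D4 (series): 2/(3*s + 1)
(3) parallel reduction of (D3*D4), D5, D6: (15*s^3 - 23*s^2 + 29*s - 19)/(12*s^3 + 43*s^2 - 23*s - 12)
(4) combine [D1/(1+D1*D2)], ((D3*D4)+D5+D6) in series: (-30*s^4 + 166*s^3 - 242*s^2 + 270*s - 152)/(12*s^5 - 29*s^4 - 113*s^3 + 728*s^2 - 250*s - 168)
(5) collapse the loop (([D1/(1+D1*D2)]*((D3*D4)+D5+D6)) forward, D7 return): (30*s^4 - 166*s^3 + 242*s^2 - 270*s + 152)/(18*s^5 - 122*s^4 + 272*s^3 - 877*s^2 + 267*s + 244)
Step 5 gives the overall T(s). Then T(0) = 152/244 = 38/61.

Answer: 38/61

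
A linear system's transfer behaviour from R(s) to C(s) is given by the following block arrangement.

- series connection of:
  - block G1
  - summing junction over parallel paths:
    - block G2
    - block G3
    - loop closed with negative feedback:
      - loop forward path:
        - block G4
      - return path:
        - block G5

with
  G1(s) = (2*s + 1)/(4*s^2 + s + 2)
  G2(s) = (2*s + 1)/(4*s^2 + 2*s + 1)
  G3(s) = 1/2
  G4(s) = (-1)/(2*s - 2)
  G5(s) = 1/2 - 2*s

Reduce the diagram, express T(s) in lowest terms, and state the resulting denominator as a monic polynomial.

Step 1: feedback reduction of G4, G5: (-2)/(8*s - 5)
Step 2: sum the parallel branches G2, G3, [G4/(1+G4*G5)]: (32*s^3 + 12*s^2 - 14*s - 19)/(64*s^3 - 8*s^2 - 4*s - 10)
Step 3: combine G1, (G2+G3+[G4/(1+G4*G5)]) in series: (64*s^4 + 56*s^3 - 16*s^2 - 52*s - 19)/(256*s^5 + 32*s^4 + 104*s^3 - 60*s^2 - 18*s - 20)
That last expression is T(s), already simplified. Scaling its denominator by 1/256 (the reciprocal of the leading coefficient) yields the monic denominator.

Answer: s^5 + s^4/8 + 13*s^3/32 - 15*s^2/64 - 9*s/128 - 5/64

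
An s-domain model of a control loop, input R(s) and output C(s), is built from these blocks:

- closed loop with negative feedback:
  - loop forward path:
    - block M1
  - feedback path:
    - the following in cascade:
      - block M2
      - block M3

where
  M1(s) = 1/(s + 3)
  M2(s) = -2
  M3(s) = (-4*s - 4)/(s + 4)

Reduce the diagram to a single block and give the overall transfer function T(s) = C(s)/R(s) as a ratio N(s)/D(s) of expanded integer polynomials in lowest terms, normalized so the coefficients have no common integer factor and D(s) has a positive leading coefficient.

Step 1 - combine M2, M3 in series gives (8*s + 8)/(s + 4)
Step 2 - apply the feedback formula to M1, (M2*M3), giving the overall T(s)

Therefore the answer is (s + 4)/(s^2 + 15*s + 20).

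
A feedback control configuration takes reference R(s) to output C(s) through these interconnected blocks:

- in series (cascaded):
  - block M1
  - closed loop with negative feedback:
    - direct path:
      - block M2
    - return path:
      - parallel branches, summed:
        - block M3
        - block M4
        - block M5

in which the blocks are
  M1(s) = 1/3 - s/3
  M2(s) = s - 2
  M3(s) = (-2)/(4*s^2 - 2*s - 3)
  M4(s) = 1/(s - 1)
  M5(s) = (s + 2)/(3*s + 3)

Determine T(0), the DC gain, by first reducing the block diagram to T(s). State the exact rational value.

Step 1: parallel reduction of M3, M4, M5 -> (4*s^4 + 14*s^3 - 13*s^2 - 14*s + 3)/(12*s^4 - 6*s^3 - 21*s^2 + 6*s + 9)
Step 2: apply the feedback formula to M2, (M3+M4+M5) -> (12*s^5 - 30*s^4 - 9*s^3 + 48*s^2 - 3*s - 18)/(4*s^5 + 18*s^4 - 47*s^3 - 9*s^2 + 37*s + 3)
Step 3: series reduction of M1, [M2/(1+M2*(M3+M4+M5))] -> (-4*s^6 + 14*s^5 - 7*s^4 - 19*s^3 + 17*s^2 + 5*s - 6)/(4*s^5 + 18*s^4 - 47*s^3 - 9*s^2 + 37*s + 3)
Step 3 gives the overall T(s). Then T(0) = -6/3 = -2.

Therefore the answer is -2.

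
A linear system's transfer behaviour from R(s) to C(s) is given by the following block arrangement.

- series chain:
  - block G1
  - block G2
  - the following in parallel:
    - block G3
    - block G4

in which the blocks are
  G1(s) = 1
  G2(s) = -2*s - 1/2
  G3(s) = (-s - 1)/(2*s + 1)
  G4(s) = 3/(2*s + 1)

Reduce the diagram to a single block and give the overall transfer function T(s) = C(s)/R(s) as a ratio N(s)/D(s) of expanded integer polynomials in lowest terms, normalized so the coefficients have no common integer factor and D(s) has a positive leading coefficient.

Reducing step by step:

Step 1: reduce the parallel group G3, G4 = (2 - s)/(2*s + 1)
Step 2: series reduction of G1, G2, (G3+G4); the result is T(s) itself (integer coefficients, no common factor, positive leading denominator coefficient)

Answer: (4*s^2 - 7*s - 2)/(4*s + 2)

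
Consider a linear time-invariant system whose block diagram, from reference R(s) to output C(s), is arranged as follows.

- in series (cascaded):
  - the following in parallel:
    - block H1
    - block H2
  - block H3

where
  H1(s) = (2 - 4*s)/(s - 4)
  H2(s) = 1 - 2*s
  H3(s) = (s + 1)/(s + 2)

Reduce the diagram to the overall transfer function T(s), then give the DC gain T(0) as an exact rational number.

Step 1. combine H1, H2 in parallel gives (-2*s^2 + 5*s - 2)/(s - 4)
Step 2. combine (H1+H2), H3 in series gives (-2*s^3 + 3*s^2 + 3*s - 2)/(s^2 - 2*s - 8)
Evaluating the step-2 result (the overall T(s)) at s = 0 gives T(0) = -2/(-8) = 1/4.

Final answer: 1/4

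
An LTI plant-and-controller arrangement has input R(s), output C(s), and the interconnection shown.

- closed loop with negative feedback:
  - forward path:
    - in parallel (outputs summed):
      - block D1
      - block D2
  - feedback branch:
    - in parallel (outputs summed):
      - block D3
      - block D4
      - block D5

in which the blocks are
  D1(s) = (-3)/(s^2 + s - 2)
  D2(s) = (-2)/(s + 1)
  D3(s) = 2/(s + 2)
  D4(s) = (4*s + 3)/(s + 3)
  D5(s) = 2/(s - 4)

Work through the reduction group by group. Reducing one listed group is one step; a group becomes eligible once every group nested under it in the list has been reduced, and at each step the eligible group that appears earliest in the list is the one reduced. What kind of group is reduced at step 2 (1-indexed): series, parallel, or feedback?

Reducing step by step:

Step 1 - reduce the parallel group D1, D2
Step 2 - combine D3, D4, D5 in parallel
Step 3 - collapse the loop ((D1+D2) forward, (D3+D4+D5) return)
At step 2 the group reduced is parallel.

Answer: parallel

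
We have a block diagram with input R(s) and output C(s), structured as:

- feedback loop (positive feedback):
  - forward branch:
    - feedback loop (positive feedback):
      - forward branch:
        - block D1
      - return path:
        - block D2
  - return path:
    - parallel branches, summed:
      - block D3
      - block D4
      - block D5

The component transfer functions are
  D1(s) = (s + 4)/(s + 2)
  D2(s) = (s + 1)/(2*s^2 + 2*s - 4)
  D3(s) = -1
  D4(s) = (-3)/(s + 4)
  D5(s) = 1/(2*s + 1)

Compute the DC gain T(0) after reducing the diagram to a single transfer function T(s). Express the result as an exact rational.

(1) close the feedback loop around D1, D2: (2*s^3 + 10*s^2 + 4*s - 16)/(2*s^3 + 5*s^2 - 5*s - 12)
(2) parallel reduction of D3, D4, D5: (-2*s^2 - 14*s - 3)/(2*s^2 + 9*s + 4)
(3) feedback reduction of [D1/(1-D1*D2)], (D3+D4+D5): (4*s^4 + 22*s^3 + 18*s^2 - 28*s - 16)/(8*s^4 + 44*s^3 + 21*s^2 - 79*s - 24)
Evaluating the step-3 result (the overall T(s)) at s = 0 gives T(0) = -16/(-24) = 2/3.

Answer: 2/3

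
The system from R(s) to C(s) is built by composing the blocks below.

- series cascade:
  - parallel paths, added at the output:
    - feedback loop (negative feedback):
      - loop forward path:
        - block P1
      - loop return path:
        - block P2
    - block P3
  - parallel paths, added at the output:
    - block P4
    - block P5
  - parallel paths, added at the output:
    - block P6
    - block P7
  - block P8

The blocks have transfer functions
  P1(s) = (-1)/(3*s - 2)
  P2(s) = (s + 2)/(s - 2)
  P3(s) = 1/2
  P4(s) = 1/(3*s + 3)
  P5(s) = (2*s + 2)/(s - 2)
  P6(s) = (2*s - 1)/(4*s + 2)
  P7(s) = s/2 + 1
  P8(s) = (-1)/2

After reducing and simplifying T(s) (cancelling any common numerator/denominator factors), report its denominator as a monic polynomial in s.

Answer: s^5 - 7*s^4/2 - s^3/3 + 37*s^2/6 + 4*s/3 - 2/3

Working:
Step 1. reduce the feedback loop with forward P1 and return P2: (2 - s)/(3*s^2 - 9*s + 2)
Step 2. combine [P1/(1+P1*P2)], P3 in parallel: (3*s^2 - 11*s + 6)/(6*s^2 - 18*s + 4)
Step 3. parallel reduction of P4, P5: (6*s^2 + 13*s + 4)/(3*s^2 - 3*s - 6)
Step 4. add P6, P7 (parallel): (2*s^2 + 7*s + 1)/(4*s + 2)
Step 5. multiply ([P1/(1+P1*P2)]+P3), (P4+P5), (P6+P7), P8 (series): (-36*s^6 - 72*s^5 + 361*s^4 + 624*s^3 - 191*s^2 - 202*s - 24)/(144*s^5 - 504*s^4 - 48*s^3 + 888*s^2 + 192*s - 96)
No further cancellation is possible in the step-5 result, so that is T(s). Its denominator becomes monic after dividing by the leading coefficient 144.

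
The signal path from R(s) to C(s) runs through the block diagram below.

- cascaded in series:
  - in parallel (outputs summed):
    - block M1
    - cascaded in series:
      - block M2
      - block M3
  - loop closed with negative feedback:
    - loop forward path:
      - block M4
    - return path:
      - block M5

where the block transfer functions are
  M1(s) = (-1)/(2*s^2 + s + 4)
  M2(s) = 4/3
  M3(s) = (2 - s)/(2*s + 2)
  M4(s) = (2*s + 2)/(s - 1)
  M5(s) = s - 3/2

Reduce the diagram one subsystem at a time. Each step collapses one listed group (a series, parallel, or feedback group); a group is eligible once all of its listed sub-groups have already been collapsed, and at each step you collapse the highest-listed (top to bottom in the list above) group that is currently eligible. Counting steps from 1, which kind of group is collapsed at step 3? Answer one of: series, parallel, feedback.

Step 1 - multiply M2, M3 (series)
Step 2 - sum the parallel branches M1, (M2*M3)
Step 3 - close the feedback loop around M4, M5
Step 4 - combine (M1+(M2*M3)), [M4/(1+M4*M5)] in series
At step 3 the group reduced is feedback.

Therefore the answer is feedback.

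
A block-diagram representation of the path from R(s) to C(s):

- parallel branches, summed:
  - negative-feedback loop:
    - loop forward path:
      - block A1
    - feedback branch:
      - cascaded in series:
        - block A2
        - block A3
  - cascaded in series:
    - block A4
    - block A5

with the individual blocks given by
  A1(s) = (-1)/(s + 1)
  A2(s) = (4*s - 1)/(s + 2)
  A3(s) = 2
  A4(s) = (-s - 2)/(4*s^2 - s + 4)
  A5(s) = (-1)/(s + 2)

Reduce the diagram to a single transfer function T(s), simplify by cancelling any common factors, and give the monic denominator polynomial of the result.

Step 1 - reduce the series chain A2, A3 = (8*s - 2)/(s + 2)
Step 2 - close the feedback loop around A1, (A2*A3) = (-s - 2)/(s^2 - 5*s + 4)
Step 3 - cascade A4, A5 = 1/(4*s^2 - s + 4)
Step 4 - sum the parallel branches [A1/(1+A1*(A2*A3))], (A4*A5) = (-4*s^3 - 6*s^2 - 7*s - 4)/(4*s^4 - 21*s^3 + 25*s^2 - 24*s + 16)
T(s) is the step-4 result (common factors already cancelled). Leading coefficient of the denominator: 4. Divide through by 4 for the monic polynomial.

Final answer: s^4 - 21*s^3/4 + 25*s^2/4 - 6*s + 4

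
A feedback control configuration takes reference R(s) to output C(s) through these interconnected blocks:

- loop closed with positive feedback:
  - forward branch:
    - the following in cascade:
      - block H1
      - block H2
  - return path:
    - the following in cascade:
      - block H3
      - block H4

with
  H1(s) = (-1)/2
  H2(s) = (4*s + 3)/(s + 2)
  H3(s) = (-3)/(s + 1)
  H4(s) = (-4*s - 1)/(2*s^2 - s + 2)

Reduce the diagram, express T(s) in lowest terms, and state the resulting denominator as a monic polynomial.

The answer is s^4 + 5*s^3/2 + 27*s^2/2 + 14*s + 17/4.

Reasoning:
Step 1 - cascade H1, H2 -> (-4*s - 3)/(2*s + 4)
Step 2 - cascade H3, H4 -> (12*s + 3)/(2*s^3 + s^2 + s + 2)
Step 3 - reduce the feedback loop with forward (H1*H2) and return (H3*H4) -> (-8*s^4 - 10*s^3 - 7*s^2 - 11*s - 6)/(4*s^4 + 10*s^3 + 54*s^2 + 56*s + 17)
No further cancellation is possible in the step-3 result, so that is T(s). Its denominator becomes monic after dividing by the leading coefficient 4.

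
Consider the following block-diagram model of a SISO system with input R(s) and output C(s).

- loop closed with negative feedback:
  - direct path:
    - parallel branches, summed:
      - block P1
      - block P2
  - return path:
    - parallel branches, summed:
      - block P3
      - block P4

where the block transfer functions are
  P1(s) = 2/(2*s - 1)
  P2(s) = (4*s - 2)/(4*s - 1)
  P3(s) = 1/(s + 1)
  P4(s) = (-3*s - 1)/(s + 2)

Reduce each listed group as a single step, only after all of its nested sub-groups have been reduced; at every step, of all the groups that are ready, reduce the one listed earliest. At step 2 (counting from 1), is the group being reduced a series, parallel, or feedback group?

Reducing step by step:

Step 1: sum the parallel branches P1, P2
Step 2: add P3, P4 (parallel)
Step 3: reduce the feedback loop with forward (P1+P2) and return (P3+P4)
The group at step 2 is a parallel group.

Answer: parallel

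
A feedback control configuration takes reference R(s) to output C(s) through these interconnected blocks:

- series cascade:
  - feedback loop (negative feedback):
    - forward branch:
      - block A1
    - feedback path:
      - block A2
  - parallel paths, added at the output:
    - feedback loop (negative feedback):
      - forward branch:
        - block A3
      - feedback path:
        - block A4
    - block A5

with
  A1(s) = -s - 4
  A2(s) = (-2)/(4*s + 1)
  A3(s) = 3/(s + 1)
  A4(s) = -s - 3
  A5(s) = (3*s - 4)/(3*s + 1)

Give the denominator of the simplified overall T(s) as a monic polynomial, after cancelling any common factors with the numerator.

Step 1 - collapse the loop (A1 forward, A2 return): (-4*s^2 - 17*s - 4)/(6*s + 9)
Step 2 - reduce the feedback loop with forward A3 and return A4: (-3)/(2*s + 8)
Step 3 - add [A3/(1+A3*A4)], A5 (parallel): (6*s^2 + 7*s - 35)/(6*s^2 + 26*s + 8)
Step 4 - cascade [A1/(1+A1*A2)], ([A3/(1+A3*A4)]+A5): (-24*s^3 - 34*s^2 + 133*s + 35)/(36*s^2 + 66*s + 18)
The result of step 4 is T(s) in lowest terms. Its denominator has leading coefficient 36; dividing the denominator through by 36 makes it monic.

Final answer: s^2 + 11*s/6 + 1/2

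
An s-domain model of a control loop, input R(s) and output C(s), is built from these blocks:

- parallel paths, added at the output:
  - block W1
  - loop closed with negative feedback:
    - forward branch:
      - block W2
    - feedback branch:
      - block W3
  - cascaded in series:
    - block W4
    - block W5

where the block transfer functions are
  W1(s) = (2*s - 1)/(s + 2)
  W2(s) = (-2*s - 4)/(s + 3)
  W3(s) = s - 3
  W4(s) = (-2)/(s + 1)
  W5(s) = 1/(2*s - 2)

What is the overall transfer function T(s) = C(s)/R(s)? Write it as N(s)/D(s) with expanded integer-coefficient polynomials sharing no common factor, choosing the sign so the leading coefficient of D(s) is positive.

Answer: (4*s^5 - 6*s^4 - 25*s^3 + 28*s^2 + 40*s + 7)/(2*s^5 + s^4 - 23*s^3 - 31*s^2 + 21*s + 30)

Working:
(1) feedback reduction of W2, W3: (2*s + 4)/(2*s^2 - 3*s - 15)
(2) cascade W4, W5: (-1)/(s^2 - 1)
(3) parallel reduction of W1, [W2/(1+W2*W3)], (W4*W5) - this is the overall T(s), already in the required normalized form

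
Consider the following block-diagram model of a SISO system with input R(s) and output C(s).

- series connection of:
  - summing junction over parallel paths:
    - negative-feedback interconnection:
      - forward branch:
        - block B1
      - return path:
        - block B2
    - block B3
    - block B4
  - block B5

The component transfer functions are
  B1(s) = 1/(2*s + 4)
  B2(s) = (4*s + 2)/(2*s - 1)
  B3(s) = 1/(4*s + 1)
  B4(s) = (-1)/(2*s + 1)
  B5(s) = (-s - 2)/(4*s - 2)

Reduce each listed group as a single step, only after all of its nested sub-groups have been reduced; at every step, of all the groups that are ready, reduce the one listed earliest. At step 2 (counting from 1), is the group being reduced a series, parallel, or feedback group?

(1) reduce the feedback loop with forward B1 and return B2
(2) parallel reduction of [B1/(1+B1*B2)], B3, B4
(3) series reduction of ([B1/(1+B1*B2)]+B3+B4), B5
Step 2 collapses a parallel group.

Answer: parallel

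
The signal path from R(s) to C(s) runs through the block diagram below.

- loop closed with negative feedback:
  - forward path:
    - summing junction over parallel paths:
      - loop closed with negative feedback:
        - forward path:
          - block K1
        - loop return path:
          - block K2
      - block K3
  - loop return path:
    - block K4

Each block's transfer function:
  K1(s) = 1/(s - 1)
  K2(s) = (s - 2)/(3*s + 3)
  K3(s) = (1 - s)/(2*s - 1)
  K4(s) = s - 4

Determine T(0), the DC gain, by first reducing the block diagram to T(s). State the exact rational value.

Reducing step by step:

1. reduce the feedback loop with forward K1 and return K2; result (3*s + 3)/(3*s^2 + s - 5)
2. reduce the parallel group [K1/(1+K1*K2)], K3; result (-3*s^3 + 8*s^2 + 9*s - 8)/(6*s^3 - s^2 - 11*s + 5)
3. feedback reduction of ([K1/(1+K1*K2)]+K3), K4; result (3*s^3 - 8*s^2 - 9*s + 8)/(3*s^4 - 26*s^3 + 24*s^2 + 55*s - 37)
Evaluating the step-3 result (the overall T(s)) at s = 0 gives T(0) = 8/(-37) = -8/37.

Answer: -8/37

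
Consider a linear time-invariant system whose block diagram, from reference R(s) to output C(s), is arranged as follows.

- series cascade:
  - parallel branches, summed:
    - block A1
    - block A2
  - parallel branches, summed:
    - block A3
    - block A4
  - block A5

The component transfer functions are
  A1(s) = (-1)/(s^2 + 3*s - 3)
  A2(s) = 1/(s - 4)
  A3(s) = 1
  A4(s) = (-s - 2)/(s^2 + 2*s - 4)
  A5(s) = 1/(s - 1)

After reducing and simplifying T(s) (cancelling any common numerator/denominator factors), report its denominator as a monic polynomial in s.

Step 1 - reduce the parallel group A1, A2, giving (s^2 + 2*s + 1)/(s^3 - s^2 - 15*s + 12)
Step 2 - parallel reduction of A3, A4, giving (s^2 + s - 6)/(s^2 + 2*s - 4)
Step 3 - combine (A1+A2), (A3+A4), A5 in series, giving (s^4 + 3*s^3 - 3*s^2 - 11*s - 6)/(s^6 - 22*s^4 + 7*s^3 + 98*s^2 - 132*s + 48)
T(s) is the step-3 result (common factors already cancelled). Leading coefficient of the denominator: 1, so no rescaling is needed.

Hence the answer: s^6 - 22*s^4 + 7*s^3 + 98*s^2 - 132*s + 48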